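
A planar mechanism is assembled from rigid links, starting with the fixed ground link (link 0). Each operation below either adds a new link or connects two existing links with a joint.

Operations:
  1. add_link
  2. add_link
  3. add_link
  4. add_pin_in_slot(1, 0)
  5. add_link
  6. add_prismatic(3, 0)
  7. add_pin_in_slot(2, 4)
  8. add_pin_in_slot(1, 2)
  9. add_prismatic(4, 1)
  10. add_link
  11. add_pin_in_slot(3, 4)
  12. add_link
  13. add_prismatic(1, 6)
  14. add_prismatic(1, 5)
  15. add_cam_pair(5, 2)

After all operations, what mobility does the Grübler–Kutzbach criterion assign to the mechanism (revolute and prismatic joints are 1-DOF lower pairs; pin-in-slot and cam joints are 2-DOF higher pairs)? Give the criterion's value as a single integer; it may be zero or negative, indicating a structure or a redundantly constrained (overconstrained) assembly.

M = 5

[1;0;0] (link 0 is ground)
L+ [2;0;0]
L+ [3;0;0]
L+ [4;0;0]
PS(1,0)∈J2 [4;0;1]
L+ [5;0;1]
P(3,0)∈J1 [5;1;1]
PS(2,4)∈J2 [5;1;2]
PS(1,2)∈J2 [5;1;3]
P(4,1)∈J1 [5;2;3]
L+ [6;2;3]
PS(3,4)∈J2 [6;2;4]
L+ [7;2;4]
P(1,6)∈J1 [7;3;4]
P(1,5)∈J1 [7;4;4]
C(5,2)∈J2 [7;4;5]
mobility = 18 − 8 − 5 = 5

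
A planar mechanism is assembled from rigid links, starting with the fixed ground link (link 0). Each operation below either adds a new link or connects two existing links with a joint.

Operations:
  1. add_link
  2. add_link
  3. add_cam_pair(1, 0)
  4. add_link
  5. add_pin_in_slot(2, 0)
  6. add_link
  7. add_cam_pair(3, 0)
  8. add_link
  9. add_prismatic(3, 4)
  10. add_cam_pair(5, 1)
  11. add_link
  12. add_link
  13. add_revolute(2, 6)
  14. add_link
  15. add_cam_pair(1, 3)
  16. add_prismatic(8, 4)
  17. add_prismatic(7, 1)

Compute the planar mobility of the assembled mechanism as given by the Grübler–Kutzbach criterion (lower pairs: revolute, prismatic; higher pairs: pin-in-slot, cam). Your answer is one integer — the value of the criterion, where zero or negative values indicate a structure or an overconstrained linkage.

M = 11

link 0 = ground. State L|J1|J2 = 1|0|0
+link1  2|0|0
+link2  3|0|0
C(1,0) f=2→J2  3|0|1
+link3  4|0|1
PS(2,0) f=2→J2  4|0|2
+link4  5|0|2
C(3,0) f=2→J2  5|0|3
+link5  6|0|3
P(3,4) f=1→J1  6|1|3
C(5,1) f=2→J2  6|1|4
+link6  7|1|4
+link7  8|1|4
R(2,6) f=1→J1  8|2|4
+link8  9|2|4
C(1,3) f=2→J2  9|2|5
P(8,4) f=1→J1  9|3|5
P(7,1) f=1→J1  9|4|5
M = 3(9−1)−2·4−5 = 24−8−5 = 11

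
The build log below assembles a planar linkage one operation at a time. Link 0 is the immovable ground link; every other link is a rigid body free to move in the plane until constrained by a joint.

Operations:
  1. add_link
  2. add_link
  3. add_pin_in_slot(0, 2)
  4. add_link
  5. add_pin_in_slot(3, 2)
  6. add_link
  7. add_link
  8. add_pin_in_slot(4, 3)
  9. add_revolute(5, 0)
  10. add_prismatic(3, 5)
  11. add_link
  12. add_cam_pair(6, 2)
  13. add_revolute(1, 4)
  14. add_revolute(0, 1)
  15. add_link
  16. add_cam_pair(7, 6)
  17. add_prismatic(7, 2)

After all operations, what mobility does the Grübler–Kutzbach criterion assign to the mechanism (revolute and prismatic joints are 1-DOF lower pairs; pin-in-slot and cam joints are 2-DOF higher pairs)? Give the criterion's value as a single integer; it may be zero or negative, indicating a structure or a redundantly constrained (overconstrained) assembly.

(L,J1,J2)=(1,0,0); link0 fixed
link1: (2,0,0)
link2: (3,0,0)
PS 0-2 [J2]: (3,0,1)
link3: (4,0,1)
PS 3-2 [J2]: (4,0,2)
link4: (5,0,2)
link5: (6,0,2)
PS 4-3 [J2]: (6,0,3)
R 5-0 [J1]: (6,1,3)
P 3-5 [J1]: (6,2,3)
link6: (7,2,3)
C 6-2 [J2]: (7,2,4)
R 1-4 [J1]: (7,3,4)
R 0-1 [J1]: (7,4,4)
link7: (8,4,4)
C 7-6 [J2]: (8,4,5)
P 7-2 [J1]: (8,5,5)
Grübler: 3·7 − 2·5 − 5 = 6

M = 6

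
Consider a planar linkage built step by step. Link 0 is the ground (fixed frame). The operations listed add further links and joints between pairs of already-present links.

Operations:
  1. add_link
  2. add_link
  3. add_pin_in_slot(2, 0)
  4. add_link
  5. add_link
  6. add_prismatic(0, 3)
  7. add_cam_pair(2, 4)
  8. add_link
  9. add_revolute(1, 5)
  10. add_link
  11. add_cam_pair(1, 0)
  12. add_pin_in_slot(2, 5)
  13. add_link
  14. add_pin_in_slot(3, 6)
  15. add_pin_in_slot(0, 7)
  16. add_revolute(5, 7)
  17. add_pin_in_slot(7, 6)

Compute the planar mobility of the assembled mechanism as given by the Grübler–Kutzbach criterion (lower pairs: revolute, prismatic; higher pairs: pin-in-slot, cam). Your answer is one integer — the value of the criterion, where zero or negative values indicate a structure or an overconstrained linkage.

M = 8

ground; <1,0,0>
#1 <2,0,0>
#2 <3,0,0>
PS:2↔0 J2 <3,0,1>
#3 <4,0,1>
#4 <5,0,1>
P:0↔3 J1 <5,1,1>
C:2↔4 J2 <5,1,2>
#5 <6,1,2>
R:1↔5 J1 <6,2,2>
#6 <7,2,2>
C:1↔0 J2 <7,2,3>
PS:2↔5 J2 <7,2,4>
#7 <8,2,4>
PS:3↔6 J2 <8,2,5>
PS:0↔7 J2 <8,2,6>
R:5↔7 J1 <8,3,6>
PS:7↔6 J2 <8,3,7>
3×7 − 2×3 − 1×7 = 8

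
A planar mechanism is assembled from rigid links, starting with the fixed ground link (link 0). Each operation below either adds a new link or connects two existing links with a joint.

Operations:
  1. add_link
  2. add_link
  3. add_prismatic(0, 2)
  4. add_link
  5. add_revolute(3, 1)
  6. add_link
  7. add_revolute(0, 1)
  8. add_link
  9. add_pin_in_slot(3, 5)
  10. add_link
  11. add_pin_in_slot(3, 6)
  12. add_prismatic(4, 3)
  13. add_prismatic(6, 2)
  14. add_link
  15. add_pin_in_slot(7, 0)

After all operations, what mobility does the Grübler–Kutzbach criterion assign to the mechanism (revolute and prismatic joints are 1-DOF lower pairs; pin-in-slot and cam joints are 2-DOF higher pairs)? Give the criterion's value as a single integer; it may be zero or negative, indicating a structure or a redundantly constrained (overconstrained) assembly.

M = 8

[1;0;0] (link 0 is ground)
L+ [2;0;0]
L+ [3;0;0]
P(0,2)∈J1 [3;1;0]
L+ [4;1;0]
R(3,1)∈J1 [4;2;0]
L+ [5;2;0]
R(0,1)∈J1 [5;3;0]
L+ [6;3;0]
PS(3,5)∈J2 [6;3;1]
L+ [7;3;1]
PS(3,6)∈J2 [7;3;2]
P(4,3)∈J1 [7;4;2]
P(6,2)∈J1 [7;5;2]
L+ [8;5;2]
PS(7,0)∈J2 [8;5;3]
mobility = 21 − 10 − 3 = 8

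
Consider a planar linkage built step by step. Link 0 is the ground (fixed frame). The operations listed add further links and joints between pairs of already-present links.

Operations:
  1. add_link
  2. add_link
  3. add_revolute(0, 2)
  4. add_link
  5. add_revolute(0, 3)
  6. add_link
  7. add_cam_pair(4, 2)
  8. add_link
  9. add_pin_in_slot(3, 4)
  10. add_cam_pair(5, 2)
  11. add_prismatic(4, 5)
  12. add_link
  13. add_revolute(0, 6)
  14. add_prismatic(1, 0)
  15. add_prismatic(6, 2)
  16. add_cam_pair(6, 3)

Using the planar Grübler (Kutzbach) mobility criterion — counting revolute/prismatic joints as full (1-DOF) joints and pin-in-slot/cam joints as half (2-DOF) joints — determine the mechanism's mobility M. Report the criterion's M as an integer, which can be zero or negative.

M = 2

link 0 = ground. State L|J1|J2 = 1|0|0
+link1  2|0|0
+link2  3|0|0
R(0,2) f=1→J1  3|1|0
+link3  4|1|0
R(0,3) f=1→J1  4|2|0
+link4  5|2|0
C(4,2) f=2→J2  5|2|1
+link5  6|2|1
PS(3,4) f=2→J2  6|2|2
C(5,2) f=2→J2  6|2|3
P(4,5) f=1→J1  6|3|3
+link6  7|3|3
R(0,6) f=1→J1  7|4|3
P(1,0) f=1→J1  7|5|3
P(6,2) f=1→J1  7|6|3
C(6,3) f=2→J2  7|6|4
M = 3(7−1)−2·6−4 = 18−12−4 = 2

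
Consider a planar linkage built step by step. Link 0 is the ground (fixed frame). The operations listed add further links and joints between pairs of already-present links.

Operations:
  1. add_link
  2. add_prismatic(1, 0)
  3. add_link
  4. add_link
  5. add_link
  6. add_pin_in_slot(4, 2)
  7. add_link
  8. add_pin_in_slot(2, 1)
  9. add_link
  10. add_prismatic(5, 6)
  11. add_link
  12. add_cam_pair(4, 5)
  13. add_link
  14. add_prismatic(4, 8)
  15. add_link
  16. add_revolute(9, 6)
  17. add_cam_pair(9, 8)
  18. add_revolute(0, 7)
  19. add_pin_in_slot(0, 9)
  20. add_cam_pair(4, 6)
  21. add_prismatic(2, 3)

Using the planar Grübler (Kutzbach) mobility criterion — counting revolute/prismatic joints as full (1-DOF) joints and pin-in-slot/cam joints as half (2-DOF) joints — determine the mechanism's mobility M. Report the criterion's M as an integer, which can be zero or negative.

M = 9

[1;0;0] (link 0 is ground)
L+ [2;0;0]
P(1,0)∈J1 [2;1;0]
L+ [3;1;0]
L+ [4;1;0]
L+ [5;1;0]
PS(4,2)∈J2 [5;1;1]
L+ [6;1;1]
PS(2,1)∈J2 [6;1;2]
L+ [7;1;2]
P(5,6)∈J1 [7;2;2]
L+ [8;2;2]
C(4,5)∈J2 [8;2;3]
L+ [9;2;3]
P(4,8)∈J1 [9;3;3]
L+ [10;3;3]
R(9,6)∈J1 [10;4;3]
C(9,8)∈J2 [10;4;4]
R(0,7)∈J1 [10;5;4]
PS(0,9)∈J2 [10;5;5]
C(4,6)∈J2 [10;5;6]
P(2,3)∈J1 [10;6;6]
mobility = 27 − 12 − 6 = 9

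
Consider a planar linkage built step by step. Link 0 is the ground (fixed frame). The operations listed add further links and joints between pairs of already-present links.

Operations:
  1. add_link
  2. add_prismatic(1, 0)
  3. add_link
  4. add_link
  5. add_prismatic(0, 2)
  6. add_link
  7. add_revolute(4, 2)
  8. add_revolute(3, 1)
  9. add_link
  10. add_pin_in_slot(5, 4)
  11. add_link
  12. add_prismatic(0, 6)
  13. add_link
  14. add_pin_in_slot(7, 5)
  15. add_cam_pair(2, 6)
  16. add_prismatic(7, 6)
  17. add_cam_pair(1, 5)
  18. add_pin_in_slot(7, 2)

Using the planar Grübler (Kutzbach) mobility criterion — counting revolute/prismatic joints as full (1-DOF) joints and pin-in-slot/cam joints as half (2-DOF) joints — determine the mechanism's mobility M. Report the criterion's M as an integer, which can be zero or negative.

(L,J1,J2)=(1,0,0); link0 fixed
link1: (2,0,0)
P 1-0 [J1]: (2,1,0)
link2: (3,1,0)
link3: (4,1,0)
P 0-2 [J1]: (4,2,0)
link4: (5,2,0)
R 4-2 [J1]: (5,3,0)
R 3-1 [J1]: (5,4,0)
link5: (6,4,0)
PS 5-4 [J2]: (6,4,1)
link6: (7,4,1)
P 0-6 [J1]: (7,5,1)
link7: (8,5,1)
PS 7-5 [J2]: (8,5,2)
C 2-6 [J2]: (8,5,3)
P 7-6 [J1]: (8,6,3)
C 1-5 [J2]: (8,6,4)
PS 7-2 [J2]: (8,6,5)
Grübler: 3·7 − 2·6 − 5 = 4

M = 4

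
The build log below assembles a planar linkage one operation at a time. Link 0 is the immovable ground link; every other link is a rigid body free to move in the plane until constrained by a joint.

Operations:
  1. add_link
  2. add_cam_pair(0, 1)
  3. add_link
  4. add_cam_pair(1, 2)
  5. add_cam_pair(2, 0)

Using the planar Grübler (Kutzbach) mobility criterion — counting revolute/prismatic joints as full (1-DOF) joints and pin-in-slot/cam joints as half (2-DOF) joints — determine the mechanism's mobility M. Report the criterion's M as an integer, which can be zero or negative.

L=1 J1=0 J2=0
add link → L=2 J1=0 J2=0
C@0,1 dof=2 J2 → L=2 J1=0 J2=1
add link → L=3 J1=0 J2=1
C@1,2 dof=2 J2 → L=3 J1=0 J2=2
C@2,0 dof=2 J2 → L=3 J1=0 J2=3
M=3(L−1)−2J1−J2=3·2−2·0−3=3

M = 3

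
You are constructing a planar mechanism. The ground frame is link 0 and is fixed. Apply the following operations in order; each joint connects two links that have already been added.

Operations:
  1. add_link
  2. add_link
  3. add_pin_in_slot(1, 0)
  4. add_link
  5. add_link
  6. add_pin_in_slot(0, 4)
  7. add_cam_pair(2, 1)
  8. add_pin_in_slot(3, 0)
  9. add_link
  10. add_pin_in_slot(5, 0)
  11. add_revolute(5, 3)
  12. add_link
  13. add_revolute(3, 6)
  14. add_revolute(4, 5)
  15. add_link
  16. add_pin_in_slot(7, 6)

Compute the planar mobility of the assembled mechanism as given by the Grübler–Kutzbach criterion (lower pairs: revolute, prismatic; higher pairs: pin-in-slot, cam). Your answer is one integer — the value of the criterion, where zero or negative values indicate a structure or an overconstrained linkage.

M = 9

L=1 J1=0 J2=0
add link → L=2 J1=0 J2=0
add link → L=3 J1=0 J2=0
PS@1,0 dof=2 J2 → L=3 J1=0 J2=1
add link → L=4 J1=0 J2=1
add link → L=5 J1=0 J2=1
PS@0,4 dof=2 J2 → L=5 J1=0 J2=2
C@2,1 dof=2 J2 → L=5 J1=0 J2=3
PS@3,0 dof=2 J2 → L=5 J1=0 J2=4
add link → L=6 J1=0 J2=4
PS@5,0 dof=2 J2 → L=6 J1=0 J2=5
R@5,3 dof=1 J1 → L=6 J1=1 J2=5
add link → L=7 J1=1 J2=5
R@3,6 dof=1 J1 → L=7 J1=2 J2=5
R@4,5 dof=1 J1 → L=7 J1=3 J2=5
add link → L=8 J1=3 J2=5
PS@7,6 dof=2 J2 → L=8 J1=3 J2=6
M=3(L−1)−2J1−J2=3·7−2·3−6=9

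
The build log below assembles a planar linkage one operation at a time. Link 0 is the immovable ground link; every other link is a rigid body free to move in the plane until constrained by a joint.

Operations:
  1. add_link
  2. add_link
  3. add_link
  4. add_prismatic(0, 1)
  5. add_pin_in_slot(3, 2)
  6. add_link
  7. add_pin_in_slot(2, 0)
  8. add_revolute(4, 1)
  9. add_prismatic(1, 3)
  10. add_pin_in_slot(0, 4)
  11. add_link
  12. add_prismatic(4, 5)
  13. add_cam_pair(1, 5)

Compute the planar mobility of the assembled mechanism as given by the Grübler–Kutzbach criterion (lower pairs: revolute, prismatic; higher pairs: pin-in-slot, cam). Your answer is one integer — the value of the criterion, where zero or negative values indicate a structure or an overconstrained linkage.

[1;0;0] (link 0 is ground)
L+ [2;0;0]
L+ [3;0;0]
L+ [4;0;0]
P(0,1)∈J1 [4;1;0]
PS(3,2)∈J2 [4;1;1]
L+ [5;1;1]
PS(2,0)∈J2 [5;1;2]
R(4,1)∈J1 [5;2;2]
P(1,3)∈J1 [5;3;2]
PS(0,4)∈J2 [5;3;3]
L+ [6;3;3]
P(4,5)∈J1 [6;4;3]
C(1,5)∈J2 [6;4;4]
mobility = 15 − 8 − 4 = 3

M = 3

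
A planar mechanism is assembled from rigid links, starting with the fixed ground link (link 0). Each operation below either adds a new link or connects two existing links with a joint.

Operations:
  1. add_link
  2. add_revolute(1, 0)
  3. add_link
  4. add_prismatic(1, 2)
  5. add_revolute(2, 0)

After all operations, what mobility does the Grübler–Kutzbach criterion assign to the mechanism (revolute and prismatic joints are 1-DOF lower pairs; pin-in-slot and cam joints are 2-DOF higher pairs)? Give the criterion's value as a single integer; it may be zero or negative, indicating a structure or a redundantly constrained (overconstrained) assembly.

M = 0

link 0 = ground. State L|J1|J2 = 1|0|0
+link1  2|0|0
R(1,0) f=1→J1  2|1|0
+link2  3|1|0
P(1,2) f=1→J1  3|2|0
R(2,0) f=1→J1  3|3|0
M = 3(3−1)−2·3−0 = 6−6−0 = 0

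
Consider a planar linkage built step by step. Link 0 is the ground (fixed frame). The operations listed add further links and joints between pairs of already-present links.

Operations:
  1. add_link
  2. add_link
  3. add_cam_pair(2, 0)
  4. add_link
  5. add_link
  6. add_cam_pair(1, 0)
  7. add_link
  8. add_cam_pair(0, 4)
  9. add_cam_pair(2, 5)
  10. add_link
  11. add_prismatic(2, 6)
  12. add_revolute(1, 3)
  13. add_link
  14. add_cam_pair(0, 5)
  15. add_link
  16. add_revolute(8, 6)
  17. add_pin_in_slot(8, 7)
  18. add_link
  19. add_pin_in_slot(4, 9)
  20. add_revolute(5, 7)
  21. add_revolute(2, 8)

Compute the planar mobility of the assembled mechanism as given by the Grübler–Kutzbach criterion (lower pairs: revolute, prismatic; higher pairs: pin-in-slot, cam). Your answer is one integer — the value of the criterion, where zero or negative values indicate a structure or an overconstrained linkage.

link 0 = ground. State L|J1|J2 = 1|0|0
+link1  2|0|0
+link2  3|0|0
C(2,0) f=2→J2  3|0|1
+link3  4|0|1
+link4  5|0|1
C(1,0) f=2→J2  5|0|2
+link5  6|0|2
C(0,4) f=2→J2  6|0|3
C(2,5) f=2→J2  6|0|4
+link6  7|0|4
P(2,6) f=1→J1  7|1|4
R(1,3) f=1→J1  7|2|4
+link7  8|2|4
C(0,5) f=2→J2  8|2|5
+link8  9|2|5
R(8,6) f=1→J1  9|3|5
PS(8,7) f=2→J2  9|3|6
+link9  10|3|6
PS(4,9) f=2→J2  10|3|7
R(5,7) f=1→J1  10|4|7
R(2,8) f=1→J1  10|5|7
M = 3(10−1)−2·5−7 = 27−10−7 = 10

M = 10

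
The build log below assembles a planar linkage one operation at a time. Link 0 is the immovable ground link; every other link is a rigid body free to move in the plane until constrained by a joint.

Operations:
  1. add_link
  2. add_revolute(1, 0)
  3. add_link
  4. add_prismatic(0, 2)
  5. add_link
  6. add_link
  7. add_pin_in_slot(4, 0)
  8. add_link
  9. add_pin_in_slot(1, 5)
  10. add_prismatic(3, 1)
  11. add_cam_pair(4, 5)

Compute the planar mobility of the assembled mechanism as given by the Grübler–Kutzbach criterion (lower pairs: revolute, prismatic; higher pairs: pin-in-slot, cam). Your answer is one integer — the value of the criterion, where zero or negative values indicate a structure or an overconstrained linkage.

L=1 J1=0 J2=0
add link → L=2 J1=0 J2=0
R@1,0 dof=1 J1 → L=2 J1=1 J2=0
add link → L=3 J1=1 J2=0
P@0,2 dof=1 J1 → L=3 J1=2 J2=0
add link → L=4 J1=2 J2=0
add link → L=5 J1=2 J2=0
PS@4,0 dof=2 J2 → L=5 J1=2 J2=1
add link → L=6 J1=2 J2=1
PS@1,5 dof=2 J2 → L=6 J1=2 J2=2
P@3,1 dof=1 J1 → L=6 J1=3 J2=2
C@4,5 dof=2 J2 → L=6 J1=3 J2=3
M=3(L−1)−2J1−J2=3·5−2·3−3=6

M = 6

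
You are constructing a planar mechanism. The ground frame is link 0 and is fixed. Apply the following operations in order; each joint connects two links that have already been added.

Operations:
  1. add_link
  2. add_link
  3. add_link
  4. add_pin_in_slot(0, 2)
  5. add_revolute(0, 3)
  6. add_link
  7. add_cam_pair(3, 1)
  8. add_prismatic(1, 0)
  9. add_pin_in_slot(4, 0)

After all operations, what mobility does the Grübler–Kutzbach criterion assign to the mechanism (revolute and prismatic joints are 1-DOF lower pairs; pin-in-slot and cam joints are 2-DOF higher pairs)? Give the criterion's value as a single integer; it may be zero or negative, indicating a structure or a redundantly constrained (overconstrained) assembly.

link 0 = ground. State L|J1|J2 = 1|0|0
+link1  2|0|0
+link2  3|0|0
+link3  4|0|0
PS(0,2) f=2→J2  4|0|1
R(0,3) f=1→J1  4|1|1
+link4  5|1|1
C(3,1) f=2→J2  5|1|2
P(1,0) f=1→J1  5|2|2
PS(4,0) f=2→J2  5|2|3
M = 3(5−1)−2·2−3 = 12−4−3 = 5

M = 5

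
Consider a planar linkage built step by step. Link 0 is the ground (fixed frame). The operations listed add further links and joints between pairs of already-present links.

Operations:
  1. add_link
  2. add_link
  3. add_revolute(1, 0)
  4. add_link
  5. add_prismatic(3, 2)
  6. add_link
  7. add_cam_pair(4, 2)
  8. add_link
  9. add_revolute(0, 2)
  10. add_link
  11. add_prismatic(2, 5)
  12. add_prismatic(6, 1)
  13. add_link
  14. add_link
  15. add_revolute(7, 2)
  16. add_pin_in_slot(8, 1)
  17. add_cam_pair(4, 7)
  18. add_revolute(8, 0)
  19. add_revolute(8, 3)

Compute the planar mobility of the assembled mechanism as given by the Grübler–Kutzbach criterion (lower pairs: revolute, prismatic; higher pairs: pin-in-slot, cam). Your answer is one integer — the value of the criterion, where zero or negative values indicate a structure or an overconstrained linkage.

M = 5

L=1 J1=0 J2=0
add link → L=2 J1=0 J2=0
add link → L=3 J1=0 J2=0
R@1,0 dof=1 J1 → L=3 J1=1 J2=0
add link → L=4 J1=1 J2=0
P@3,2 dof=1 J1 → L=4 J1=2 J2=0
add link → L=5 J1=2 J2=0
C@4,2 dof=2 J2 → L=5 J1=2 J2=1
add link → L=6 J1=2 J2=1
R@0,2 dof=1 J1 → L=6 J1=3 J2=1
add link → L=7 J1=3 J2=1
P@2,5 dof=1 J1 → L=7 J1=4 J2=1
P@6,1 dof=1 J1 → L=7 J1=5 J2=1
add link → L=8 J1=5 J2=1
add link → L=9 J1=5 J2=1
R@7,2 dof=1 J1 → L=9 J1=6 J2=1
PS@8,1 dof=2 J2 → L=9 J1=6 J2=2
C@4,7 dof=2 J2 → L=9 J1=6 J2=3
R@8,0 dof=1 J1 → L=9 J1=7 J2=3
R@8,3 dof=1 J1 → L=9 J1=8 J2=3
M=3(L−1)−2J1−J2=3·8−2·8−3=5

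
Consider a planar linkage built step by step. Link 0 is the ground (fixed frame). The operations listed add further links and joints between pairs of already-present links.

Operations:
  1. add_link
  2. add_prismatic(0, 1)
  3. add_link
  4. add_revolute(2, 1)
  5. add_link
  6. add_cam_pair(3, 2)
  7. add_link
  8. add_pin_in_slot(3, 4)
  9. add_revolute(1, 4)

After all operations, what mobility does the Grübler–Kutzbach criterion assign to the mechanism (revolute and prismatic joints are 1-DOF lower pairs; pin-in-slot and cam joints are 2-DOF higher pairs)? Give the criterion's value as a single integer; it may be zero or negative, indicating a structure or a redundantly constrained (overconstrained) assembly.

ground; <1,0,0>
#1 <2,0,0>
P:0↔1 J1 <2,1,0>
#2 <3,1,0>
R:2↔1 J1 <3,2,0>
#3 <4,2,0>
C:3↔2 J2 <4,2,1>
#4 <5,2,1>
PS:3↔4 J2 <5,2,2>
R:1↔4 J1 <5,3,2>
3×4 − 2×3 − 1×2 = 4

M = 4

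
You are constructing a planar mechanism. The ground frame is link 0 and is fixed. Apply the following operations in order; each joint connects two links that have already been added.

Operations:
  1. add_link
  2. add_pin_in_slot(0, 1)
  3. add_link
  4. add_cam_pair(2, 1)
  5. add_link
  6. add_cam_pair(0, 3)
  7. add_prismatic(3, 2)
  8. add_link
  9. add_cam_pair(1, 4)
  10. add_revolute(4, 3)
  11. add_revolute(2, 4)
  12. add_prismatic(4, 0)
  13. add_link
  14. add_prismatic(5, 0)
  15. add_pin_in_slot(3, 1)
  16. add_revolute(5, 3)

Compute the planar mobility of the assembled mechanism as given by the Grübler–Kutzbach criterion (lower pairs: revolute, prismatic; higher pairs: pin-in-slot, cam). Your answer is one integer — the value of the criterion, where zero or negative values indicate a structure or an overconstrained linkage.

L=1 J1=0 J2=0
add link → L=2 J1=0 J2=0
PS@0,1 dof=2 J2 → L=2 J1=0 J2=1
add link → L=3 J1=0 J2=1
C@2,1 dof=2 J2 → L=3 J1=0 J2=2
add link → L=4 J1=0 J2=2
C@0,3 dof=2 J2 → L=4 J1=0 J2=3
P@3,2 dof=1 J1 → L=4 J1=1 J2=3
add link → L=5 J1=1 J2=3
C@1,4 dof=2 J2 → L=5 J1=1 J2=4
R@4,3 dof=1 J1 → L=5 J1=2 J2=4
R@2,4 dof=1 J1 → L=5 J1=3 J2=4
P@4,0 dof=1 J1 → L=5 J1=4 J2=4
add link → L=6 J1=4 J2=4
P@5,0 dof=1 J1 → L=6 J1=5 J2=4
PS@3,1 dof=2 J2 → L=6 J1=5 J2=5
R@5,3 dof=1 J1 → L=6 J1=6 J2=5
M=3(L−1)−2J1−J2=3·5−2·6−5=-2

M = -2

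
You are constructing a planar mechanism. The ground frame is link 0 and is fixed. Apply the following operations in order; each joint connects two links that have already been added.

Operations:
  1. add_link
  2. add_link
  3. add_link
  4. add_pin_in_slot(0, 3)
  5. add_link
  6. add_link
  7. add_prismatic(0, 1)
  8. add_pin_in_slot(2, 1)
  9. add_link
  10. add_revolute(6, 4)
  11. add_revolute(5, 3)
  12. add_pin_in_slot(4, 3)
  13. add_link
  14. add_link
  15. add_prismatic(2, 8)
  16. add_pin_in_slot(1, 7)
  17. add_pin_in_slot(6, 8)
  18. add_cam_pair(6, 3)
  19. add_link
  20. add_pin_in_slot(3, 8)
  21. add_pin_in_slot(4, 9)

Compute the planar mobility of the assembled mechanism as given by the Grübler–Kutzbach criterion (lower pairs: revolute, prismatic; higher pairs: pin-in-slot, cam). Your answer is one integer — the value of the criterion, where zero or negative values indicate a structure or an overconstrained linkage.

M = 11

(L,J1,J2)=(1,0,0); link0 fixed
link1: (2,0,0)
link2: (3,0,0)
link3: (4,0,0)
PS 0-3 [J2]: (4,0,1)
link4: (5,0,1)
link5: (6,0,1)
P 0-1 [J1]: (6,1,1)
PS 2-1 [J2]: (6,1,2)
link6: (7,1,2)
R 6-4 [J1]: (7,2,2)
R 5-3 [J1]: (7,3,2)
PS 4-3 [J2]: (7,3,3)
link7: (8,3,3)
link8: (9,3,3)
P 2-8 [J1]: (9,4,3)
PS 1-7 [J2]: (9,4,4)
PS 6-8 [J2]: (9,4,5)
C 6-3 [J2]: (9,4,6)
link9: (10,4,6)
PS 3-8 [J2]: (10,4,7)
PS 4-9 [J2]: (10,4,8)
Grübler: 3·9 − 2·4 − 8 = 11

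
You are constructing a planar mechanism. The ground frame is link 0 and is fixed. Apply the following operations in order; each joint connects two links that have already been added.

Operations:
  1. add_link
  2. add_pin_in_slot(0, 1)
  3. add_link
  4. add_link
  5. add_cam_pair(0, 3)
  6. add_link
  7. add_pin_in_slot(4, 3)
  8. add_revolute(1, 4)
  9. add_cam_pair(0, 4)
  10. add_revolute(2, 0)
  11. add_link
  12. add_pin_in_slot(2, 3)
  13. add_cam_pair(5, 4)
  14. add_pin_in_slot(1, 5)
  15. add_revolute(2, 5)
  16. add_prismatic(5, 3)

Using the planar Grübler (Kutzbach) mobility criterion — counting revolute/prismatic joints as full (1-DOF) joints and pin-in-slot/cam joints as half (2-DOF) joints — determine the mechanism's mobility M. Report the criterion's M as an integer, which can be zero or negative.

ground; <1,0,0>
#1 <2,0,0>
PS:0↔1 J2 <2,0,1>
#2 <3,0,1>
#3 <4,0,1>
C:0↔3 J2 <4,0,2>
#4 <5,0,2>
PS:4↔3 J2 <5,0,3>
R:1↔4 J1 <5,1,3>
C:0↔4 J2 <5,1,4>
R:2↔0 J1 <5,2,4>
#5 <6,2,4>
PS:2↔3 J2 <6,2,5>
C:5↔4 J2 <6,2,6>
PS:1↔5 J2 <6,2,7>
R:2↔5 J1 <6,3,7>
P:5↔3 J1 <6,4,7>
3×5 − 2×4 − 1×7 = 0

M = 0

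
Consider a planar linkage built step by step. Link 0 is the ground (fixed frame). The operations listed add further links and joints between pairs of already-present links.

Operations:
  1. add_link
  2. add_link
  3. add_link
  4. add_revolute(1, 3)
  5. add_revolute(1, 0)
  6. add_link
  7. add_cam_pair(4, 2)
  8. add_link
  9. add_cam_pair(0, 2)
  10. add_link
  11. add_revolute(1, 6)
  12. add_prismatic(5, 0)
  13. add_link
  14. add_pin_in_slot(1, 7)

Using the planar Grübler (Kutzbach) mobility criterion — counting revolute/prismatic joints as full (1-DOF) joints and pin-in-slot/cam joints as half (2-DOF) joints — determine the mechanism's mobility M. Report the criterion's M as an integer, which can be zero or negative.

(L,J1,J2)=(1,0,0); link0 fixed
link1: (2,0,0)
link2: (3,0,0)
link3: (4,0,0)
R 1-3 [J1]: (4,1,0)
R 1-0 [J1]: (4,2,0)
link4: (5,2,0)
C 4-2 [J2]: (5,2,1)
link5: (6,2,1)
C 0-2 [J2]: (6,2,2)
link6: (7,2,2)
R 1-6 [J1]: (7,3,2)
P 5-0 [J1]: (7,4,2)
link7: (8,4,2)
PS 1-7 [J2]: (8,4,3)
Grübler: 3·7 − 2·4 − 3 = 10

M = 10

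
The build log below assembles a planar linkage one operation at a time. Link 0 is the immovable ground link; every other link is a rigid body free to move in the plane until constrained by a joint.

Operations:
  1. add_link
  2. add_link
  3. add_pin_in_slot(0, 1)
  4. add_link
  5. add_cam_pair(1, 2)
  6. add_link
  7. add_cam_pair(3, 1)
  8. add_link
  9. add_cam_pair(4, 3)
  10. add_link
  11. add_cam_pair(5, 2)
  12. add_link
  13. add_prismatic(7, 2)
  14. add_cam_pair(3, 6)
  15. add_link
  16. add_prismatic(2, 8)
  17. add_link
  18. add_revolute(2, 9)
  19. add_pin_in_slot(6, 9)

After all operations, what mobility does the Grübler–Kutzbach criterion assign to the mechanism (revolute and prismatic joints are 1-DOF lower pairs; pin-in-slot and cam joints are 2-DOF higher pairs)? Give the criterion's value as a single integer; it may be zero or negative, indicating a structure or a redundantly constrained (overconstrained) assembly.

M = 14

L=1 J1=0 J2=0
add link → L=2 J1=0 J2=0
add link → L=3 J1=0 J2=0
PS@0,1 dof=2 J2 → L=3 J1=0 J2=1
add link → L=4 J1=0 J2=1
C@1,2 dof=2 J2 → L=4 J1=0 J2=2
add link → L=5 J1=0 J2=2
C@3,1 dof=2 J2 → L=5 J1=0 J2=3
add link → L=6 J1=0 J2=3
C@4,3 dof=2 J2 → L=6 J1=0 J2=4
add link → L=7 J1=0 J2=4
C@5,2 dof=2 J2 → L=7 J1=0 J2=5
add link → L=8 J1=0 J2=5
P@7,2 dof=1 J1 → L=8 J1=1 J2=5
C@3,6 dof=2 J2 → L=8 J1=1 J2=6
add link → L=9 J1=1 J2=6
P@2,8 dof=1 J1 → L=9 J1=2 J2=6
add link → L=10 J1=2 J2=6
R@2,9 dof=1 J1 → L=10 J1=3 J2=6
PS@6,9 dof=2 J2 → L=10 J1=3 J2=7
M=3(L−1)−2J1−J2=3·9−2·3−7=14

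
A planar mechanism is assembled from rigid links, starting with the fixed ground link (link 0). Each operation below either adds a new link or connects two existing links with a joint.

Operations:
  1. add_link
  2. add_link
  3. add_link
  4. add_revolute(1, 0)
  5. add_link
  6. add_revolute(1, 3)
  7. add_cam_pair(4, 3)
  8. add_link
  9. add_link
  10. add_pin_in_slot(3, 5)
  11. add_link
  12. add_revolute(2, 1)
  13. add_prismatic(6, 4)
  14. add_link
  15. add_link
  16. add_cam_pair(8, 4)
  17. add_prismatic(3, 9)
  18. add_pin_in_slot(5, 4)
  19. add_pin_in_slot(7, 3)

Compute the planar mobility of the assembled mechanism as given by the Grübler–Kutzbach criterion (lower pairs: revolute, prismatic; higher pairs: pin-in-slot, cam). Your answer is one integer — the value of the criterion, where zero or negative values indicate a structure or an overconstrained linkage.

M = 12

[1;0;0] (link 0 is ground)
L+ [2;0;0]
L+ [3;0;0]
L+ [4;0;0]
R(1,0)∈J1 [4;1;0]
L+ [5;1;0]
R(1,3)∈J1 [5;2;0]
C(4,3)∈J2 [5;2;1]
L+ [6;2;1]
L+ [7;2;1]
PS(3,5)∈J2 [7;2;2]
L+ [8;2;2]
R(2,1)∈J1 [8;3;2]
P(6,4)∈J1 [8;4;2]
L+ [9;4;2]
L+ [10;4;2]
C(8,4)∈J2 [10;4;3]
P(3,9)∈J1 [10;5;3]
PS(5,4)∈J2 [10;5;4]
PS(7,3)∈J2 [10;5;5]
mobility = 27 − 10 − 5 = 12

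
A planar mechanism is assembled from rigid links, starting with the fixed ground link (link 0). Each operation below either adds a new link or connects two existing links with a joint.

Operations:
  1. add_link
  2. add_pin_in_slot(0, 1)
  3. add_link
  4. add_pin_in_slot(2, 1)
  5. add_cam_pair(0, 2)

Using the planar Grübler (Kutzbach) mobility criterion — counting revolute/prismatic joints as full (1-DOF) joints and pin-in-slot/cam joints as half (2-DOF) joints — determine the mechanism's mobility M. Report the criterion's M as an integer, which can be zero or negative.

M = 3

(L,J1,J2)=(1,0,0); link0 fixed
link1: (2,0,0)
PS 0-1 [J2]: (2,0,1)
link2: (3,0,1)
PS 2-1 [J2]: (3,0,2)
C 0-2 [J2]: (3,0,3)
Grübler: 3·2 − 2·0 − 3 = 3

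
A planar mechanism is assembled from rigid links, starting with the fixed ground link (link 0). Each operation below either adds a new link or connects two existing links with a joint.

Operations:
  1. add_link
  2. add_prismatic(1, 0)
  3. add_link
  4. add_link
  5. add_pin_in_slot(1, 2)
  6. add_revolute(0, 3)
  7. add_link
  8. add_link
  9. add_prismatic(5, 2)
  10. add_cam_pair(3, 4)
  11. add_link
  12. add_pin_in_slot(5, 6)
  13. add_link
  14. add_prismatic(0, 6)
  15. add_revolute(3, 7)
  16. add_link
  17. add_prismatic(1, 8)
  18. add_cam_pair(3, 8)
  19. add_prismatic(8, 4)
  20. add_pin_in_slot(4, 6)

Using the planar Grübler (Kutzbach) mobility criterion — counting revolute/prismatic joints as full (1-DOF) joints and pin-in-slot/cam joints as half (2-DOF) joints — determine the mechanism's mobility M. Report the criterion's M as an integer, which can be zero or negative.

M = 5

L=1 J1=0 J2=0
add link → L=2 J1=0 J2=0
P@1,0 dof=1 J1 → L=2 J1=1 J2=0
add link → L=3 J1=1 J2=0
add link → L=4 J1=1 J2=0
PS@1,2 dof=2 J2 → L=4 J1=1 J2=1
R@0,3 dof=1 J1 → L=4 J1=2 J2=1
add link → L=5 J1=2 J2=1
add link → L=6 J1=2 J2=1
P@5,2 dof=1 J1 → L=6 J1=3 J2=1
C@3,4 dof=2 J2 → L=6 J1=3 J2=2
add link → L=7 J1=3 J2=2
PS@5,6 dof=2 J2 → L=7 J1=3 J2=3
add link → L=8 J1=3 J2=3
P@0,6 dof=1 J1 → L=8 J1=4 J2=3
R@3,7 dof=1 J1 → L=8 J1=5 J2=3
add link → L=9 J1=5 J2=3
P@1,8 dof=1 J1 → L=9 J1=6 J2=3
C@3,8 dof=2 J2 → L=9 J1=6 J2=4
P@8,4 dof=1 J1 → L=9 J1=7 J2=4
PS@4,6 dof=2 J2 → L=9 J1=7 J2=5
M=3(L−1)−2J1−J2=3·8−2·7−5=5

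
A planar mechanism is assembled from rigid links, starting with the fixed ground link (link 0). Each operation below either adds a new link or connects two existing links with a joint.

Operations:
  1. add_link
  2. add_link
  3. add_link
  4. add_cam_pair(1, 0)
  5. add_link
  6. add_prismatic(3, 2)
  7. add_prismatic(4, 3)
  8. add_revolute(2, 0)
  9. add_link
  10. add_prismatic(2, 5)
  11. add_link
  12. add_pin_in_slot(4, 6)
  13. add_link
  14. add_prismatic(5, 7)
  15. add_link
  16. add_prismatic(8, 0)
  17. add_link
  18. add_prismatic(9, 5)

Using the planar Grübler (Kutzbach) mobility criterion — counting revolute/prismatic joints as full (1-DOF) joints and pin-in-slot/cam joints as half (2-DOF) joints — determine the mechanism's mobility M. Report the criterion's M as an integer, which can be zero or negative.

M = 11

link 0 = ground. State L|J1|J2 = 1|0|0
+link1  2|0|0
+link2  3|0|0
+link3  4|0|0
C(1,0) f=2→J2  4|0|1
+link4  5|0|1
P(3,2) f=1→J1  5|1|1
P(4,3) f=1→J1  5|2|1
R(2,0) f=1→J1  5|3|1
+link5  6|3|1
P(2,5) f=1→J1  6|4|1
+link6  7|4|1
PS(4,6) f=2→J2  7|4|2
+link7  8|4|2
P(5,7) f=1→J1  8|5|2
+link8  9|5|2
P(8,0) f=1→J1  9|6|2
+link9  10|6|2
P(9,5) f=1→J1  10|7|2
M = 3(10−1)−2·7−2 = 27−14−2 = 11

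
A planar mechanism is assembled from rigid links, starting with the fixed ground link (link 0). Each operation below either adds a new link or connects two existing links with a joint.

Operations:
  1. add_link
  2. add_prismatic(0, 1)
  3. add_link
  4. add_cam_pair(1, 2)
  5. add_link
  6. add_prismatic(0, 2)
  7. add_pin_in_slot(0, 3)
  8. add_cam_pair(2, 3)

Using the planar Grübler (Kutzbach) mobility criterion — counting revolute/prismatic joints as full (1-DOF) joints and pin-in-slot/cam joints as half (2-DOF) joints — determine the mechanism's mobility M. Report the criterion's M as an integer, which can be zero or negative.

[1;0;0] (link 0 is ground)
L+ [2;0;0]
P(0,1)∈J1 [2;1;0]
L+ [3;1;0]
C(1,2)∈J2 [3;1;1]
L+ [4;1;1]
P(0,2)∈J1 [4;2;1]
PS(0,3)∈J2 [4;2;2]
C(2,3)∈J2 [4;2;3]
mobility = 9 − 4 − 3 = 2

M = 2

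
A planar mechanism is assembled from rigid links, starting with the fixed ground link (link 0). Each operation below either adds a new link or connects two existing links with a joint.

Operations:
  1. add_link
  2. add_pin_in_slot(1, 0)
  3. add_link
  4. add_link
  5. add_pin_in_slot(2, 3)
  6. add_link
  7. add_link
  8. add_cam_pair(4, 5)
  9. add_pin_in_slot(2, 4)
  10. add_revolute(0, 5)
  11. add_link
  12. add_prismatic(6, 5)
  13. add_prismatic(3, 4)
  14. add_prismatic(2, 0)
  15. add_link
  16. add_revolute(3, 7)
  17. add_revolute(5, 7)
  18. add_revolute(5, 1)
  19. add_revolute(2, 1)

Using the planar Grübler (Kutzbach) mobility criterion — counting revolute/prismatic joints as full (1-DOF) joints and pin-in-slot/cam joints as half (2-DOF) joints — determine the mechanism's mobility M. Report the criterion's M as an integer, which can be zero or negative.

M = 1

(L,J1,J2)=(1,0,0); link0 fixed
link1: (2,0,0)
PS 1-0 [J2]: (2,0,1)
link2: (3,0,1)
link3: (4,0,1)
PS 2-3 [J2]: (4,0,2)
link4: (5,0,2)
link5: (6,0,2)
C 4-5 [J2]: (6,0,3)
PS 2-4 [J2]: (6,0,4)
R 0-5 [J1]: (6,1,4)
link6: (7,1,4)
P 6-5 [J1]: (7,2,4)
P 3-4 [J1]: (7,3,4)
P 2-0 [J1]: (7,4,4)
link7: (8,4,4)
R 3-7 [J1]: (8,5,4)
R 5-7 [J1]: (8,6,4)
R 5-1 [J1]: (8,7,4)
R 2-1 [J1]: (8,8,4)
Grübler: 3·7 − 2·8 − 4 = 1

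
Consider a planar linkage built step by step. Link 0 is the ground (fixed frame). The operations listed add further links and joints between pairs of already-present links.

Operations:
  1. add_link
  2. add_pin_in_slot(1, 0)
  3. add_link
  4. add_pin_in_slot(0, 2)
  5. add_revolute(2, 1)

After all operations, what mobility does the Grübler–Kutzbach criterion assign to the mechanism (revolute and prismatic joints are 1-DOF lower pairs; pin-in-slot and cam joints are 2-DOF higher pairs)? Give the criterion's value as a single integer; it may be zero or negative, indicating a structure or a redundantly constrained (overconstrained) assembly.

M = 2

ground; <1,0,0>
#1 <2,0,0>
PS:1↔0 J2 <2,0,1>
#2 <3,0,1>
PS:0↔2 J2 <3,0,2>
R:2↔1 J1 <3,1,2>
3×2 − 2×1 − 1×2 = 2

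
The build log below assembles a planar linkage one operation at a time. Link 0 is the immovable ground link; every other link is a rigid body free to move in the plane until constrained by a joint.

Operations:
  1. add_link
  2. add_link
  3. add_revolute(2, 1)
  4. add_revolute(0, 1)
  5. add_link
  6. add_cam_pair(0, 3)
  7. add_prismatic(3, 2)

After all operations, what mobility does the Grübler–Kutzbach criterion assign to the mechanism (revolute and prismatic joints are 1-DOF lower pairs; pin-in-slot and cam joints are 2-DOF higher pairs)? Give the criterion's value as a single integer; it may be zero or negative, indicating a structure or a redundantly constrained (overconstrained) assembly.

L=1 J1=0 J2=0
add link → L=2 J1=0 J2=0
add link → L=3 J1=0 J2=0
R@2,1 dof=1 J1 → L=3 J1=1 J2=0
R@0,1 dof=1 J1 → L=3 J1=2 J2=0
add link → L=4 J1=2 J2=0
C@0,3 dof=2 J2 → L=4 J1=2 J2=1
P@3,2 dof=1 J1 → L=4 J1=3 J2=1
M=3(L−1)−2J1−J2=3·3−2·3−1=2

M = 2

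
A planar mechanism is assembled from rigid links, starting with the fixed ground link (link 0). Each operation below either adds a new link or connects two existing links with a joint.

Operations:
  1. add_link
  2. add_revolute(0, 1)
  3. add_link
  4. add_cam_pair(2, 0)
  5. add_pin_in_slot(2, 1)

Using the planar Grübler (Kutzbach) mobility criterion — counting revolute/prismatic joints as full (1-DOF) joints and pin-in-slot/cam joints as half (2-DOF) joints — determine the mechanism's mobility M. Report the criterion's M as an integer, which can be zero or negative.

[1;0;0] (link 0 is ground)
L+ [2;0;0]
R(0,1)∈J1 [2;1;0]
L+ [3;1;0]
C(2,0)∈J2 [3;1;1]
PS(2,1)∈J2 [3;1;2]
mobility = 6 − 2 − 2 = 2

M = 2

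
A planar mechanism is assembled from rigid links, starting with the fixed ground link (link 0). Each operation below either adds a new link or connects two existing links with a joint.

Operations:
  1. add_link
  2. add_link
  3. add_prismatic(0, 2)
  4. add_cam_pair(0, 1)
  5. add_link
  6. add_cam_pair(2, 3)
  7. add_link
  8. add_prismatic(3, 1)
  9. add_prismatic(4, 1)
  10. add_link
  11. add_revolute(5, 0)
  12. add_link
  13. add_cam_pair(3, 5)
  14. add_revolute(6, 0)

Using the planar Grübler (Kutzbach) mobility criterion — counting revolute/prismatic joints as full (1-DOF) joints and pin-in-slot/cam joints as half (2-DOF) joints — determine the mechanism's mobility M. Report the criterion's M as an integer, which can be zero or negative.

link 0 = ground. State L|J1|J2 = 1|0|0
+link1  2|0|0
+link2  3|0|0
P(0,2) f=1→J1  3|1|0
C(0,1) f=2→J2  3|1|1
+link3  4|1|1
C(2,3) f=2→J2  4|1|2
+link4  5|1|2
P(3,1) f=1→J1  5|2|2
P(4,1) f=1→J1  5|3|2
+link5  6|3|2
R(5,0) f=1→J1  6|4|2
+link6  7|4|2
C(3,5) f=2→J2  7|4|3
R(6,0) f=1→J1  7|5|3
M = 3(7−1)−2·5−3 = 18−10−3 = 5

M = 5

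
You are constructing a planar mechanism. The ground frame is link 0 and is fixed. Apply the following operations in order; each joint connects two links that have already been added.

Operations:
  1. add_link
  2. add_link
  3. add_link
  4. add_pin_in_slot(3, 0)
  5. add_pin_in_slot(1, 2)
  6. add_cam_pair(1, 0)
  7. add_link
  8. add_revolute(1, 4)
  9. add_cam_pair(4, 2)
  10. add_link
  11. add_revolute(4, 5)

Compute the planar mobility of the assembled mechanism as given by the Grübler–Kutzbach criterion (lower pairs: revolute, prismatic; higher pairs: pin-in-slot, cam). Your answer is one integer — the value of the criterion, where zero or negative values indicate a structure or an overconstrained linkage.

[1;0;0] (link 0 is ground)
L+ [2;0;0]
L+ [3;0;0]
L+ [4;0;0]
PS(3,0)∈J2 [4;0;1]
PS(1,2)∈J2 [4;0;2]
C(1,0)∈J2 [4;0;3]
L+ [5;0;3]
R(1,4)∈J1 [5;1;3]
C(4,2)∈J2 [5;1;4]
L+ [6;1;4]
R(4,5)∈J1 [6;2;4]
mobility = 15 − 4 − 4 = 7

M = 7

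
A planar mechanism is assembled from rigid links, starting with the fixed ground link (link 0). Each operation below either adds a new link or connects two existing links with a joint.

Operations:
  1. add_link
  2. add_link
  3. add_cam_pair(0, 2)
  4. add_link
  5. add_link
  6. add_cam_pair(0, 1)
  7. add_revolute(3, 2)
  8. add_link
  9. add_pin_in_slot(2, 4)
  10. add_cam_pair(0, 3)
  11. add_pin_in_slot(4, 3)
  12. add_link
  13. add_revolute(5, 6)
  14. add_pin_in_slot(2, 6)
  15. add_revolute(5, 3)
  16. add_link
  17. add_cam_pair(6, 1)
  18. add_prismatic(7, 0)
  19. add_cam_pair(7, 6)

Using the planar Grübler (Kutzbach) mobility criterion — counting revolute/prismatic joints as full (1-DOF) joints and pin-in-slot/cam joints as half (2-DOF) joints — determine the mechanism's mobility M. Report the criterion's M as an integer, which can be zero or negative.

M = 5

ground; <1,0,0>
#1 <2,0,0>
#2 <3,0,0>
C:0↔2 J2 <3,0,1>
#3 <4,0,1>
#4 <5,0,1>
C:0↔1 J2 <5,0,2>
R:3↔2 J1 <5,1,2>
#5 <6,1,2>
PS:2↔4 J2 <6,1,3>
C:0↔3 J2 <6,1,4>
PS:4↔3 J2 <6,1,5>
#6 <7,1,5>
R:5↔6 J1 <7,2,5>
PS:2↔6 J2 <7,2,6>
R:5↔3 J1 <7,3,6>
#7 <8,3,6>
C:6↔1 J2 <8,3,7>
P:7↔0 J1 <8,4,7>
C:7↔6 J2 <8,4,8>
3×7 − 2×4 − 1×8 = 5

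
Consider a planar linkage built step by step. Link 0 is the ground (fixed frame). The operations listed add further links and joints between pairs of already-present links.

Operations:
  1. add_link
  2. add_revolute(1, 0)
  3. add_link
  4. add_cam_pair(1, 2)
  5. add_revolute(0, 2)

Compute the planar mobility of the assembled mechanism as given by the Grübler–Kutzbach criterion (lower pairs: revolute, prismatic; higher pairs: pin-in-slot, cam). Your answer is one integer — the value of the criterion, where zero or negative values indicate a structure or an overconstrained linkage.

M = 1

link 0 = ground. State L|J1|J2 = 1|0|0
+link1  2|0|0
R(1,0) f=1→J1  2|1|0
+link2  3|1|0
C(1,2) f=2→J2  3|1|1
R(0,2) f=1→J1  3|2|1
M = 3(3−1)−2·2−1 = 6−4−1 = 1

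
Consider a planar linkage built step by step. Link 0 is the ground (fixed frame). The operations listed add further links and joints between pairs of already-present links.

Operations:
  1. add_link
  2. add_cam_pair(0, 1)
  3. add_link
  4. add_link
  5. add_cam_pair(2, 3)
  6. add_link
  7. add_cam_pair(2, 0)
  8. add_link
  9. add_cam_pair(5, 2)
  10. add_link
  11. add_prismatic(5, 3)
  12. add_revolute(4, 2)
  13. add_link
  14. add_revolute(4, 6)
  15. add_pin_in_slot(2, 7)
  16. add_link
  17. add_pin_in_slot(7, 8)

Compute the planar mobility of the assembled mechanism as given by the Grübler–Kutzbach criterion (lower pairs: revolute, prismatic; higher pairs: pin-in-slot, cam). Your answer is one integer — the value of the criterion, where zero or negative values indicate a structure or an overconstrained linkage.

(L,J1,J2)=(1,0,0); link0 fixed
link1: (2,0,0)
C 0-1 [J2]: (2,0,1)
link2: (3,0,1)
link3: (4,0,1)
C 2-3 [J2]: (4,0,2)
link4: (5,0,2)
C 2-0 [J2]: (5,0,3)
link5: (6,0,3)
C 5-2 [J2]: (6,0,4)
link6: (7,0,4)
P 5-3 [J1]: (7,1,4)
R 4-2 [J1]: (7,2,4)
link7: (8,2,4)
R 4-6 [J1]: (8,3,4)
PS 2-7 [J2]: (8,3,5)
link8: (9,3,5)
PS 7-8 [J2]: (9,3,6)
Grübler: 3·8 − 2·3 − 6 = 12

M = 12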